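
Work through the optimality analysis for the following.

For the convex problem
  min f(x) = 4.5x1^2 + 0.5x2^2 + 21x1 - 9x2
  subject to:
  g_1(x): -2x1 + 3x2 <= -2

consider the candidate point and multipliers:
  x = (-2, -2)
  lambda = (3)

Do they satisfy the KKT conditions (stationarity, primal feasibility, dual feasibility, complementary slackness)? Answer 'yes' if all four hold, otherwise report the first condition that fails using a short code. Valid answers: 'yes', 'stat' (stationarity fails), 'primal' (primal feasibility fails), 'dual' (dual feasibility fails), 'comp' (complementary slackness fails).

Gradient of f: grad f(x) = Q x + c = (3, -11)
Constraint values g_i(x) = a_i^T x - b_i:
  g_1((-2, -2)) = 0
Stationarity residual: grad f(x) + sum_i lambda_i a_i = (-3, -2)
  -> stationarity FAILS
Primal feasibility (all g_i <= 0): OK
Dual feasibility (all lambda_i >= 0): OK
Complementary slackness (lambda_i * g_i(x) = 0 for all i): OK

Verdict: the first failing condition is stationarity -> stat.

stat


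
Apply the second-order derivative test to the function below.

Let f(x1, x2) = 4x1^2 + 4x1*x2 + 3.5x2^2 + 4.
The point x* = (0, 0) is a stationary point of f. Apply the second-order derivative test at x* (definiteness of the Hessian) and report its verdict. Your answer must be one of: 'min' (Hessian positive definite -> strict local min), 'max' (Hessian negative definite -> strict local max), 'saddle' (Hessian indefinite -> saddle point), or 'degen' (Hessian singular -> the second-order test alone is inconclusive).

Compute the Hessian H = grad^2 f:
  H = [[8, 4], [4, 7]]
Verify stationarity: grad f(x*) = H x* + g = (0, 0).
Eigenvalues of H: 3.4689, 11.5311.
Both eigenvalues > 0, so H is positive definite -> x* is a strict local min.

min


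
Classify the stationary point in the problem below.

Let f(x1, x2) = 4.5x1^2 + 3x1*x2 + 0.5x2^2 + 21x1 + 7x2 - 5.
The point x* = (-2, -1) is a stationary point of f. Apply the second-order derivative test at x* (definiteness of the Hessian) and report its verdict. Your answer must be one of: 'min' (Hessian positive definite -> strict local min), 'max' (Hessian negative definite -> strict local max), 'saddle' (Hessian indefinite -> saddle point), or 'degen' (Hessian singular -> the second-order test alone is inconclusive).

Compute the Hessian H = grad^2 f:
  H = [[9, 3], [3, 1]]
Verify stationarity: grad f(x*) = H x* + g = (0, 0).
Eigenvalues of H: 0, 10.
H has a zero eigenvalue (singular; positive semidefinite but not definite), so H is neither positive definite, negative definite, nor indefinite. The second-order test alone is inconclusive -> degen.
(Indeed, f is constant along the null direction of H through x*, so x* is not a strict local extremum.)

degen


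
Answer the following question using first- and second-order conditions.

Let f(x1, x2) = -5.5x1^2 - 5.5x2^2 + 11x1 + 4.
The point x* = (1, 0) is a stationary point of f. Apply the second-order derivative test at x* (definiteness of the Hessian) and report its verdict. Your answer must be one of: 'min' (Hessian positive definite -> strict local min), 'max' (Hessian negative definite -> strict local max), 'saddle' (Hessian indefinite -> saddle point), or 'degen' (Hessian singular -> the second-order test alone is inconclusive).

Compute the Hessian H = grad^2 f:
  H = [[-11, 0], [0, -11]]
Verify stationarity: grad f(x*) = H x* + g = (0, 0).
Eigenvalues of H: -11, -11.
Both eigenvalues < 0, so H is negative definite -> x* is a strict local max.

max


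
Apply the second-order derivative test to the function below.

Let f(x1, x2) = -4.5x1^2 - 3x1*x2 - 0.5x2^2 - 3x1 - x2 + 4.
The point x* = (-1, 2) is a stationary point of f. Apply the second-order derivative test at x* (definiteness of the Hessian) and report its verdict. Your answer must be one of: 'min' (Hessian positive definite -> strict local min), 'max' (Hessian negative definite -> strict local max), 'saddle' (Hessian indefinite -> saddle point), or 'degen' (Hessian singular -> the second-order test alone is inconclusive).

Compute the Hessian H = grad^2 f:
  H = [[-9, -3], [-3, -1]]
Verify stationarity: grad f(x*) = H x* + g = (0, 0).
Eigenvalues of H: -10, 0.
H has a zero eigenvalue (singular; negative semidefinite but not definite), so H is neither positive definite, negative definite, nor indefinite. The second-order test alone is inconclusive -> degen.
(Indeed, f is constant along the null direction of H through x*, so x* is not a strict local extremum.)

degen


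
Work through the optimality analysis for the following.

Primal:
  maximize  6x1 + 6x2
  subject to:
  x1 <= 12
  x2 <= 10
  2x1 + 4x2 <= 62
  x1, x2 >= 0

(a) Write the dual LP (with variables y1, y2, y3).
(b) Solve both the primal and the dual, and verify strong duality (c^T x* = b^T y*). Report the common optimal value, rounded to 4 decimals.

The standard primal-dual pair for 'max c^T x s.t. A x <= b, x >= 0' is:
  Dual:  min b^T y  s.t.  A^T y >= c,  y >= 0.

So the dual LP is:
  minimize  12y1 + 10y2 + 62y3
  subject to:
    y1 + 2y3 >= 6
    y2 + 4y3 >= 6
    y1, y2, y3 >= 0

Solving the primal: x* = (12, 9.5).
  primal value c^T x* = 129.
Solving the dual: y* = (3, 0, 1.5).
  dual value b^T y* = 129.
Strong duality: c^T x* = b^T y*. Confirmed.

129


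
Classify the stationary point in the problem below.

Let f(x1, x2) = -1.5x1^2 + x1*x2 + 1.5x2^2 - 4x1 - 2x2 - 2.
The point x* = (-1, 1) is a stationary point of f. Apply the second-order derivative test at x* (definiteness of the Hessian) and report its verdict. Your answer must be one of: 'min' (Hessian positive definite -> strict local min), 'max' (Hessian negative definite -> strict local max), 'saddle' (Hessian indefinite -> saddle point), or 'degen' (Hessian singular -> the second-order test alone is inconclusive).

Compute the Hessian H = grad^2 f:
  H = [[-3, 1], [1, 3]]
Verify stationarity: grad f(x*) = H x* + g = (0, 0).
Eigenvalues of H: -3.1623, 3.1623.
Eigenvalues have mixed signs, so H is indefinite -> x* is a saddle point.

saddle


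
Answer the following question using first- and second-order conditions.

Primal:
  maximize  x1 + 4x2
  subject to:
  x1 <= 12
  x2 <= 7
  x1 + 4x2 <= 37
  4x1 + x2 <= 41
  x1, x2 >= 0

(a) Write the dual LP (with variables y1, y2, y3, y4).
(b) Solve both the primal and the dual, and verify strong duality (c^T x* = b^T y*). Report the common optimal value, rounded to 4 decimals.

The standard primal-dual pair for 'max c^T x s.t. A x <= b, x >= 0' is:
  Dual:  min b^T y  s.t.  A^T y >= c,  y >= 0.

So the dual LP is:
  minimize  12y1 + 7y2 + 37y3 + 41y4
  subject to:
    y1 + y3 + 4y4 >= 1
    y2 + 4y3 + y4 >= 4
    y1, y2, y3, y4 >= 0

Solving the primal: x* = (8.5, 7).
  primal value c^T x* = 36.5.
Solving the dual: y* = (0, 3.75, 0, 0.25).
  dual value b^T y* = 36.5.
Strong duality: c^T x* = b^T y*. Confirmed.

36.5


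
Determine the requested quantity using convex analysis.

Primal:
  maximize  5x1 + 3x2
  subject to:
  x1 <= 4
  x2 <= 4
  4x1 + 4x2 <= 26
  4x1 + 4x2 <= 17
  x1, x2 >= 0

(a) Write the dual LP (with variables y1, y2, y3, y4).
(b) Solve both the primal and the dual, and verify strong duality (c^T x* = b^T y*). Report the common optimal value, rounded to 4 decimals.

The standard primal-dual pair for 'max c^T x s.t. A x <= b, x >= 0' is:
  Dual:  min b^T y  s.t.  A^T y >= c,  y >= 0.

So the dual LP is:
  minimize  4y1 + 4y2 + 26y3 + 17y4
  subject to:
    y1 + 4y3 + 4y4 >= 5
    y2 + 4y3 + 4y4 >= 3
    y1, y2, y3, y4 >= 0

Solving the primal: x* = (4, 0.25).
  primal value c^T x* = 20.75.
Solving the dual: y* = (2, 0, 0, 0.75).
  dual value b^T y* = 20.75.
Strong duality: c^T x* = b^T y*. Confirmed.

20.75


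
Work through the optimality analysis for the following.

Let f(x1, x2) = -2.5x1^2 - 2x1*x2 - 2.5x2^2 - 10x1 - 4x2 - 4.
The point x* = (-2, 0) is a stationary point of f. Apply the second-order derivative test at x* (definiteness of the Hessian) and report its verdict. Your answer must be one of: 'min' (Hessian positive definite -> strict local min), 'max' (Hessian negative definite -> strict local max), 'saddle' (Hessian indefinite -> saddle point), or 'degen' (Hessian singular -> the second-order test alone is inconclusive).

Compute the Hessian H = grad^2 f:
  H = [[-5, -2], [-2, -5]]
Verify stationarity: grad f(x*) = H x* + g = (0, 0).
Eigenvalues of H: -7, -3.
Both eigenvalues < 0, so H is negative definite -> x* is a strict local max.

max


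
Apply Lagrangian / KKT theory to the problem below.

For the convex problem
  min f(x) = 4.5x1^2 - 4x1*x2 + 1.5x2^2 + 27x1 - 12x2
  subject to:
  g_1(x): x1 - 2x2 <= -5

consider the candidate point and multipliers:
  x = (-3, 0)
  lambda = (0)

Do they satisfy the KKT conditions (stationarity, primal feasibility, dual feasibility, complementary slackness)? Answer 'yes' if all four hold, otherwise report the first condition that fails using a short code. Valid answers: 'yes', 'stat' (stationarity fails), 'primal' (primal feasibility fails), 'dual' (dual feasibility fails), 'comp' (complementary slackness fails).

Gradient of f: grad f(x) = Q x + c = (0, 0)
Constraint values g_i(x) = a_i^T x - b_i:
  g_1((-3, 0)) = 2
Stationarity residual: grad f(x) + sum_i lambda_i a_i = (0, 0)
  -> stationarity OK
Primal feasibility (all g_i <= 0): FAILS
Dual feasibility (all lambda_i >= 0): OK
Complementary slackness (lambda_i * g_i(x) = 0 for all i): OK

Verdict: the first failing condition is primal_feasibility -> primal.

primal


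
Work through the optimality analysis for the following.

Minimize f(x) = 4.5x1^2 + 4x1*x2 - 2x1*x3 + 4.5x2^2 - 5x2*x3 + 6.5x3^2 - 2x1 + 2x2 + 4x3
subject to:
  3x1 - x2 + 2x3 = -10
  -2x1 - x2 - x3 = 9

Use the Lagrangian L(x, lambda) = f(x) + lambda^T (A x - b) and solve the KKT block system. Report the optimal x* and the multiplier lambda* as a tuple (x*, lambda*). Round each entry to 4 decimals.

Form the Lagrangian:
  L(x, lambda) = (1/2) x^T Q x + c^T x + lambda^T (A x - b)
Stationarity (grad_x L = 0): Q x + c + A^T lambda = 0.
Primal feasibility: A x = b.

This gives the KKT block system:
  [ Q   A^T ] [ x     ]   [-c ]
  [ A    0  ] [ lambda ] = [ b ]

Solving the linear system:
  x*      = (-2.3591, -1.8803, -2.4015)
  lambda* = (0.2494, -12.601)
  f(x*)   = 53.6272

x* = (-2.3591, -1.8803, -2.4015), lambda* = (0.2494, -12.601)


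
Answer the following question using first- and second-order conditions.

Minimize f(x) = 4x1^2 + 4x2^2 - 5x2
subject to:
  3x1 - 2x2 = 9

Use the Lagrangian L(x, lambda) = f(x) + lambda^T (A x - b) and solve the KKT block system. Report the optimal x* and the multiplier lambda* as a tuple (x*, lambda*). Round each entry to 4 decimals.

Form the Lagrangian:
  L(x, lambda) = (1/2) x^T Q x + c^T x + lambda^T (A x - b)
Stationarity (grad_x L = 0): Q x + c + A^T lambda = 0.
Primal feasibility: A x = b.

This gives the KKT block system:
  [ Q   A^T ] [ x     ]   [-c ]
  [ A    0  ] [ lambda ] = [ b ]

Solving the linear system:
  x*      = (2.3654, -0.9519)
  lambda* = (-6.3077)
  f(x*)   = 30.7644

x* = (2.3654, -0.9519), lambda* = (-6.3077)


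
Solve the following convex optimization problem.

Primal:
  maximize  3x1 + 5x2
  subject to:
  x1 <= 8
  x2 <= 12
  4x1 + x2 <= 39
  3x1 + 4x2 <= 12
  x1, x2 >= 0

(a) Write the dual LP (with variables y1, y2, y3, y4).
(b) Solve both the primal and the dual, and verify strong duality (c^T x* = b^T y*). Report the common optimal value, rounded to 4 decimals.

The standard primal-dual pair for 'max c^T x s.t. A x <= b, x >= 0' is:
  Dual:  min b^T y  s.t.  A^T y >= c,  y >= 0.

So the dual LP is:
  minimize  8y1 + 12y2 + 39y3 + 12y4
  subject to:
    y1 + 4y3 + 3y4 >= 3
    y2 + y3 + 4y4 >= 5
    y1, y2, y3, y4 >= 0

Solving the primal: x* = (0, 3).
  primal value c^T x* = 15.
Solving the dual: y* = (0, 0, 0, 1.25).
  dual value b^T y* = 15.
Strong duality: c^T x* = b^T y*. Confirmed.

15


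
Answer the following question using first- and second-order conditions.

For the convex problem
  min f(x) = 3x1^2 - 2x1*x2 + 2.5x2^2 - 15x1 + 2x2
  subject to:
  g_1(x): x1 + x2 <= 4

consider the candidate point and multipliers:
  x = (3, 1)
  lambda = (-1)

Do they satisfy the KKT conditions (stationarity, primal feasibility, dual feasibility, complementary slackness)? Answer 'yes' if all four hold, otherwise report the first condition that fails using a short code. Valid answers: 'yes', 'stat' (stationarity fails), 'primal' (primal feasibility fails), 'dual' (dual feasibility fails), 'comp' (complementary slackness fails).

Gradient of f: grad f(x) = Q x + c = (1, 1)
Constraint values g_i(x) = a_i^T x - b_i:
  g_1((3, 1)) = 0
Stationarity residual: grad f(x) + sum_i lambda_i a_i = (0, 0)
  -> stationarity OK
Primal feasibility (all g_i <= 0): OK
Dual feasibility (all lambda_i >= 0): FAILS
Complementary slackness (lambda_i * g_i(x) = 0 for all i): OK

Verdict: the first failing condition is dual_feasibility -> dual.

dual


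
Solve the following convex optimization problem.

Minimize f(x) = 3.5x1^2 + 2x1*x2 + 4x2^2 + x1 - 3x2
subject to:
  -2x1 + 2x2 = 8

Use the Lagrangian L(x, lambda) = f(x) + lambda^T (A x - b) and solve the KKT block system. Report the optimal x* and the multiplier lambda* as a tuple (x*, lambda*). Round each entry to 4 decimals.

Form the Lagrangian:
  L(x, lambda) = (1/2) x^T Q x + c^T x + lambda^T (A x - b)
Stationarity (grad_x L = 0): Q x + c + A^T lambda = 0.
Primal feasibility: A x = b.

This gives the KKT block system:
  [ Q   A^T ] [ x     ]   [-c ]
  [ A    0  ] [ lambda ] = [ b ]

Solving the linear system:
  x*      = (-2, 2)
  lambda* = (-4.5)
  f(x*)   = 14

x* = (-2, 2), lambda* = (-4.5)


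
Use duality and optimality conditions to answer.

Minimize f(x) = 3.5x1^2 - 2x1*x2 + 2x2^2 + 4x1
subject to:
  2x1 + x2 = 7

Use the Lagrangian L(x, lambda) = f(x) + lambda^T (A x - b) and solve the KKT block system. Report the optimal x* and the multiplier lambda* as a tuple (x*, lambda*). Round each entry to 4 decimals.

Form the Lagrangian:
  L(x, lambda) = (1/2) x^T Q x + c^T x + lambda^T (A x - b)
Stationarity (grad_x L = 0): Q x + c + A^T lambda = 0.
Primal feasibility: A x = b.

This gives the KKT block system:
  [ Q   A^T ] [ x     ]   [-c ]
  [ A    0  ] [ lambda ] = [ b ]

Solving the linear system:
  x*      = (2.129, 2.7419)
  lambda* = (-6.7097)
  f(x*)   = 27.7419

x* = (2.129, 2.7419), lambda* = (-6.7097)


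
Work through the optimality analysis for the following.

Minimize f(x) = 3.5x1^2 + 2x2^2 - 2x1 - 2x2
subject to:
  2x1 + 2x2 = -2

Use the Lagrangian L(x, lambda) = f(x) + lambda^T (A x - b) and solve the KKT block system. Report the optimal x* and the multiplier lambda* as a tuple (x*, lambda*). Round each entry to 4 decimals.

Form the Lagrangian:
  L(x, lambda) = (1/2) x^T Q x + c^T x + lambda^T (A x - b)
Stationarity (grad_x L = 0): Q x + c + A^T lambda = 0.
Primal feasibility: A x = b.

This gives the KKT block system:
  [ Q   A^T ] [ x     ]   [-c ]
  [ A    0  ] [ lambda ] = [ b ]

Solving the linear system:
  x*      = (-0.3636, -0.6364)
  lambda* = (2.2727)
  f(x*)   = 3.2727

x* = (-0.3636, -0.6364), lambda* = (2.2727)


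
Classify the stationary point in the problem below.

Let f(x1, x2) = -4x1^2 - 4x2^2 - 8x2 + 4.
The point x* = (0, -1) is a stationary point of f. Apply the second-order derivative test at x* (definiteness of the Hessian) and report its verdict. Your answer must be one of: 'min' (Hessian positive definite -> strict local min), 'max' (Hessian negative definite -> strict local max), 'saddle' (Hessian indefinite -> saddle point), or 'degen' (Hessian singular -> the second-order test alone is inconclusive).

Compute the Hessian H = grad^2 f:
  H = [[-8, 0], [0, -8]]
Verify stationarity: grad f(x*) = H x* + g = (0, 0).
Eigenvalues of H: -8, -8.
Both eigenvalues < 0, so H is negative definite -> x* is a strict local max.

max


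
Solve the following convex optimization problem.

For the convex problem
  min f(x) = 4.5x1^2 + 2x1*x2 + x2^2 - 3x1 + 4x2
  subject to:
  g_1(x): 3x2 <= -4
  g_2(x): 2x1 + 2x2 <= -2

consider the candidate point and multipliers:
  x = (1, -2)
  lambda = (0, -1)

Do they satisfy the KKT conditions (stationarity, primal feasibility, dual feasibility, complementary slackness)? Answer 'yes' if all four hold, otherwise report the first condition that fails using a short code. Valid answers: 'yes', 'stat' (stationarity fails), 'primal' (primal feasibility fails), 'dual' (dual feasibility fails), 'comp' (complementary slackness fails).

Gradient of f: grad f(x) = Q x + c = (2, 2)
Constraint values g_i(x) = a_i^T x - b_i:
  g_1((1, -2)) = -2
  g_2((1, -2)) = 0
Stationarity residual: grad f(x) + sum_i lambda_i a_i = (0, 0)
  -> stationarity OK
Primal feasibility (all g_i <= 0): OK
Dual feasibility (all lambda_i >= 0): FAILS
Complementary slackness (lambda_i * g_i(x) = 0 for all i): OK

Verdict: the first failing condition is dual_feasibility -> dual.

dual


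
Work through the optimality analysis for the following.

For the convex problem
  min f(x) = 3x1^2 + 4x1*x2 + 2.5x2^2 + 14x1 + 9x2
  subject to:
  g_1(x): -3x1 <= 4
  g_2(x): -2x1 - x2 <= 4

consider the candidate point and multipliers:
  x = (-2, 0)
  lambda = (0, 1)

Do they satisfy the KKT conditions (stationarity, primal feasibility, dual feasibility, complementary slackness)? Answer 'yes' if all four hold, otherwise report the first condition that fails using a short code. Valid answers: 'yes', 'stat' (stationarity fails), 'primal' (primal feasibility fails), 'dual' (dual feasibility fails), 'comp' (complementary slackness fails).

Gradient of f: grad f(x) = Q x + c = (2, 1)
Constraint values g_i(x) = a_i^T x - b_i:
  g_1((-2, 0)) = 2
  g_2((-2, 0)) = 0
Stationarity residual: grad f(x) + sum_i lambda_i a_i = (0, 0)
  -> stationarity OK
Primal feasibility (all g_i <= 0): FAILS
Dual feasibility (all lambda_i >= 0): OK
Complementary slackness (lambda_i * g_i(x) = 0 for all i): OK

Verdict: the first failing condition is primal_feasibility -> primal.

primal


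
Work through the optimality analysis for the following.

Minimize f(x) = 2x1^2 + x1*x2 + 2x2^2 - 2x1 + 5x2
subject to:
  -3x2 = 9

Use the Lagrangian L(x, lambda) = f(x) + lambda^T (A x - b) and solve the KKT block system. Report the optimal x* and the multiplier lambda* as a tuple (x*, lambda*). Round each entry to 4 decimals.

Form the Lagrangian:
  L(x, lambda) = (1/2) x^T Q x + c^T x + lambda^T (A x - b)
Stationarity (grad_x L = 0): Q x + c + A^T lambda = 0.
Primal feasibility: A x = b.

This gives the KKT block system:
  [ Q   A^T ] [ x     ]   [-c ]
  [ A    0  ] [ lambda ] = [ b ]

Solving the linear system:
  x*      = (1.25, -3)
  lambda* = (-1.9167)
  f(x*)   = -0.125

x* = (1.25, -3), lambda* = (-1.9167)


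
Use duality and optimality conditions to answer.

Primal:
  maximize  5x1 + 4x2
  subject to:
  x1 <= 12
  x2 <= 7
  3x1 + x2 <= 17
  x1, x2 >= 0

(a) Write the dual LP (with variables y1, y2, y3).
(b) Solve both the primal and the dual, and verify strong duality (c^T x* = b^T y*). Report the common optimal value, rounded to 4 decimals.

The standard primal-dual pair for 'max c^T x s.t. A x <= b, x >= 0' is:
  Dual:  min b^T y  s.t.  A^T y >= c,  y >= 0.

So the dual LP is:
  minimize  12y1 + 7y2 + 17y3
  subject to:
    y1 + 3y3 >= 5
    y2 + y3 >= 4
    y1, y2, y3 >= 0

Solving the primal: x* = (3.3333, 7).
  primal value c^T x* = 44.6667.
Solving the dual: y* = (0, 2.3333, 1.6667).
  dual value b^T y* = 44.6667.
Strong duality: c^T x* = b^T y*. Confirmed.

44.6667


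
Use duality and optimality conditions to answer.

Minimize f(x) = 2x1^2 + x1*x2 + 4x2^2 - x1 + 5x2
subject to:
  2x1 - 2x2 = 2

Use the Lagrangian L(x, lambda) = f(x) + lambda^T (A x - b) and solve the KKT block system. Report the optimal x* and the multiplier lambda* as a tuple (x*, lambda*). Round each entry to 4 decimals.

Form the Lagrangian:
  L(x, lambda) = (1/2) x^T Q x + c^T x + lambda^T (A x - b)
Stationarity (grad_x L = 0): Q x + c + A^T lambda = 0.
Primal feasibility: A x = b.

This gives the KKT block system:
  [ Q   A^T ] [ x     ]   [-c ]
  [ A    0  ] [ lambda ] = [ b ]

Solving the linear system:
  x*      = (0.3571, -0.6429)
  lambda* = (0.1071)
  f(x*)   = -1.8929

x* = (0.3571, -0.6429), lambda* = (0.1071)


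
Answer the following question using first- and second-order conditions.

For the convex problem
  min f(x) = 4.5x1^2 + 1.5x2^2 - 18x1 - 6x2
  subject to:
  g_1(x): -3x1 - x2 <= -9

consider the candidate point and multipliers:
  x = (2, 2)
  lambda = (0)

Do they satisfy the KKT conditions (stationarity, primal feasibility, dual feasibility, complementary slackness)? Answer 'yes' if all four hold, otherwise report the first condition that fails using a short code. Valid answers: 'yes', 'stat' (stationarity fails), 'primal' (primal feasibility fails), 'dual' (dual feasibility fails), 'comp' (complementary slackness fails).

Gradient of f: grad f(x) = Q x + c = (0, 0)
Constraint values g_i(x) = a_i^T x - b_i:
  g_1((2, 2)) = 1
Stationarity residual: grad f(x) + sum_i lambda_i a_i = (0, 0)
  -> stationarity OK
Primal feasibility (all g_i <= 0): FAILS
Dual feasibility (all lambda_i >= 0): OK
Complementary slackness (lambda_i * g_i(x) = 0 for all i): OK

Verdict: the first failing condition is primal_feasibility -> primal.

primal


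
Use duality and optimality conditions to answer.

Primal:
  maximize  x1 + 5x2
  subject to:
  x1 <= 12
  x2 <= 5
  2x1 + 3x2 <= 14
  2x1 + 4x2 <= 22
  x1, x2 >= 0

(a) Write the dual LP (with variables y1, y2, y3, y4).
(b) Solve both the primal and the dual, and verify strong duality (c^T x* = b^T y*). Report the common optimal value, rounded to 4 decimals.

The standard primal-dual pair for 'max c^T x s.t. A x <= b, x >= 0' is:
  Dual:  min b^T y  s.t.  A^T y >= c,  y >= 0.

So the dual LP is:
  minimize  12y1 + 5y2 + 14y3 + 22y4
  subject to:
    y1 + 2y3 + 2y4 >= 1
    y2 + 3y3 + 4y4 >= 5
    y1, y2, y3, y4 >= 0

Solving the primal: x* = (0, 4.6667).
  primal value c^T x* = 23.3333.
Solving the dual: y* = (0, 0, 1.6667, 0).
  dual value b^T y* = 23.3333.
Strong duality: c^T x* = b^T y*. Confirmed.

23.3333


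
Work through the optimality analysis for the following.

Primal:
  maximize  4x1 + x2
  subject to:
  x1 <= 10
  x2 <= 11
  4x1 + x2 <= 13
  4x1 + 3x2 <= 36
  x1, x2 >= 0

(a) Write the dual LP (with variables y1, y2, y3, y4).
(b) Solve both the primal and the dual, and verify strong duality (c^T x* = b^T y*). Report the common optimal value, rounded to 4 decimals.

The standard primal-dual pair for 'max c^T x s.t. A x <= b, x >= 0' is:
  Dual:  min b^T y  s.t.  A^T y >= c,  y >= 0.

So the dual LP is:
  minimize  10y1 + 11y2 + 13y3 + 36y4
  subject to:
    y1 + 4y3 + 4y4 >= 4
    y2 + y3 + 3y4 >= 1
    y1, y2, y3, y4 >= 0

Solving the primal: x* = (0.5, 11).
  primal value c^T x* = 13.
Solving the dual: y* = (0, 0, 1, 0).
  dual value b^T y* = 13.
Strong duality: c^T x* = b^T y*. Confirmed.

13


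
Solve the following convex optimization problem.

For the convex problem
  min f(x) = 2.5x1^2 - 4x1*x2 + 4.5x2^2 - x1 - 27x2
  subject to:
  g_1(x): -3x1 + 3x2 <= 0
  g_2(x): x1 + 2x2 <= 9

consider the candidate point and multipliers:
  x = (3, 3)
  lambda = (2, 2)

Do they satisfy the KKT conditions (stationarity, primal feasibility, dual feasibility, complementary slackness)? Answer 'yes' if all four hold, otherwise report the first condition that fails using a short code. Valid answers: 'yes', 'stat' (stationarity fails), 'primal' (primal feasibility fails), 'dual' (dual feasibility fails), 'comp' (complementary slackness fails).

Gradient of f: grad f(x) = Q x + c = (2, -12)
Constraint values g_i(x) = a_i^T x - b_i:
  g_1((3, 3)) = 0
  g_2((3, 3)) = 0
Stationarity residual: grad f(x) + sum_i lambda_i a_i = (-2, -2)
  -> stationarity FAILS
Primal feasibility (all g_i <= 0): OK
Dual feasibility (all lambda_i >= 0): OK
Complementary slackness (lambda_i * g_i(x) = 0 for all i): OK

Verdict: the first failing condition is stationarity -> stat.

stat


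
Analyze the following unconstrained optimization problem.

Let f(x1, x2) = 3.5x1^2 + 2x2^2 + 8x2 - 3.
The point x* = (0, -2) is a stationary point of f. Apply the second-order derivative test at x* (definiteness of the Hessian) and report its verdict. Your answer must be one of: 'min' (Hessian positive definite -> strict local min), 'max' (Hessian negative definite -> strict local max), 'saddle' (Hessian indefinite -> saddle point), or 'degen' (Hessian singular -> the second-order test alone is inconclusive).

Compute the Hessian H = grad^2 f:
  H = [[7, 0], [0, 4]]
Verify stationarity: grad f(x*) = H x* + g = (0, 0).
Eigenvalues of H: 4, 7.
Both eigenvalues > 0, so H is positive definite -> x* is a strict local min.

min


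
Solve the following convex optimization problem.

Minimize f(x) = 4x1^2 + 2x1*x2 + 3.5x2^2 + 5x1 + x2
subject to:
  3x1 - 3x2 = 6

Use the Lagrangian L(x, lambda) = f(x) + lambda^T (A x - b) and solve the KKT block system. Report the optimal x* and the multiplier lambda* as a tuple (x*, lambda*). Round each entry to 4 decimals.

Form the Lagrangian:
  L(x, lambda) = (1/2) x^T Q x + c^T x + lambda^T (A x - b)
Stationarity (grad_x L = 0): Q x + c + A^T lambda = 0.
Primal feasibility: A x = b.

This gives the KKT block system:
  [ Q   A^T ] [ x     ]   [-c ]
  [ A    0  ] [ lambda ] = [ b ]

Solving the linear system:
  x*      = (0.6316, -1.3684)
  lambda* = (-2.4386)
  f(x*)   = 8.2105

x* = (0.6316, -1.3684), lambda* = (-2.4386)


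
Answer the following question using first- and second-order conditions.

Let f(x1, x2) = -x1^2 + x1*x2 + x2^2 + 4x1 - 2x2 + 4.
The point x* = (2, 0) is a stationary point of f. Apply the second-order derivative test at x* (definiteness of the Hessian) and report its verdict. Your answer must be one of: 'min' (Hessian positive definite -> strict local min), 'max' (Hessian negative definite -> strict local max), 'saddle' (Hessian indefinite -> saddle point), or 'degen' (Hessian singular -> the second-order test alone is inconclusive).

Compute the Hessian H = grad^2 f:
  H = [[-2, 1], [1, 2]]
Verify stationarity: grad f(x*) = H x* + g = (0, 0).
Eigenvalues of H: -2.2361, 2.2361.
Eigenvalues have mixed signs, so H is indefinite -> x* is a saddle point.

saddle


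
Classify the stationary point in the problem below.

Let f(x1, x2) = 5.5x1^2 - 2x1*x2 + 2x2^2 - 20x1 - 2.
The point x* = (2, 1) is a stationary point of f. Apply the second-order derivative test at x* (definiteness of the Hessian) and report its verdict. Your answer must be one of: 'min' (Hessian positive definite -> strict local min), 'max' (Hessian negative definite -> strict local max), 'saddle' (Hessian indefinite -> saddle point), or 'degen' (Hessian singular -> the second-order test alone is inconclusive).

Compute the Hessian H = grad^2 f:
  H = [[11, -2], [-2, 4]]
Verify stationarity: grad f(x*) = H x* + g = (0, 0).
Eigenvalues of H: 3.4689, 11.5311.
Both eigenvalues > 0, so H is positive definite -> x* is a strict local min.

min


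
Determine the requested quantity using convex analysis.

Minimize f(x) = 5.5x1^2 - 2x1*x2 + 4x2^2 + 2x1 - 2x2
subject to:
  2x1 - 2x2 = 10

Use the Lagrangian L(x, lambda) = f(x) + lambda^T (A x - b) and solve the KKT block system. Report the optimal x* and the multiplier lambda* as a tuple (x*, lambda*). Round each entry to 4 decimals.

Form the Lagrangian:
  L(x, lambda) = (1/2) x^T Q x + c^T x + lambda^T (A x - b)
Stationarity (grad_x L = 0): Q x + c + A^T lambda = 0.
Primal feasibility: A x = b.

This gives the KKT block system:
  [ Q   A^T ] [ x     ]   [-c ]
  [ A    0  ] [ lambda ] = [ b ]

Solving the linear system:
  x*      = (2, -3)
  lambda* = (-15)
  f(x*)   = 80

x* = (2, -3), lambda* = (-15)


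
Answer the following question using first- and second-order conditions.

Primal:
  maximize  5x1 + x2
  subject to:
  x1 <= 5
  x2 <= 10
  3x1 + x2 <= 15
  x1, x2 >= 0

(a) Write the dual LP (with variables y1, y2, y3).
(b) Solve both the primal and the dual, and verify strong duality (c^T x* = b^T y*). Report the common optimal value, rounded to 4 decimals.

The standard primal-dual pair for 'max c^T x s.t. A x <= b, x >= 0' is:
  Dual:  min b^T y  s.t.  A^T y >= c,  y >= 0.

So the dual LP is:
  minimize  5y1 + 10y2 + 15y3
  subject to:
    y1 + 3y3 >= 5
    y2 + y3 >= 1
    y1, y2, y3 >= 0

Solving the primal: x* = (5, 0).
  primal value c^T x* = 25.
Solving the dual: y* = (2, 0, 1).
  dual value b^T y* = 25.
Strong duality: c^T x* = b^T y*. Confirmed.

25


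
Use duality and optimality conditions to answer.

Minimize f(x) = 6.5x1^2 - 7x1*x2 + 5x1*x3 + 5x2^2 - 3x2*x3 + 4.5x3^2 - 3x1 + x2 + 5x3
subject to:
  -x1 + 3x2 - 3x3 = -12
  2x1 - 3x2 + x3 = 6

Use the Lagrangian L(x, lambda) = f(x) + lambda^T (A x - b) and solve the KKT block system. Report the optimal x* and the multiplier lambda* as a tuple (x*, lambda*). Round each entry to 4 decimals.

Form the Lagrangian:
  L(x, lambda) = (1/2) x^T Q x + c^T x + lambda^T (A x - b)
Stationarity (grad_x L = 0): Q x + c + A^T lambda = 0.
Primal feasibility: A x = b.

This gives the KKT block system:
  [ Q   A^T ] [ x     ]   [-c ]
  [ A    0  ] [ lambda ] = [ b ]

Solving the linear system:
  x*      = (-1.6503, -2.3753, 2.1748)
  lambda* = (8.7697, 2.8614)
  f(x*)   = 50.7591

x* = (-1.6503, -2.3753, 2.1748), lambda* = (8.7697, 2.8614)


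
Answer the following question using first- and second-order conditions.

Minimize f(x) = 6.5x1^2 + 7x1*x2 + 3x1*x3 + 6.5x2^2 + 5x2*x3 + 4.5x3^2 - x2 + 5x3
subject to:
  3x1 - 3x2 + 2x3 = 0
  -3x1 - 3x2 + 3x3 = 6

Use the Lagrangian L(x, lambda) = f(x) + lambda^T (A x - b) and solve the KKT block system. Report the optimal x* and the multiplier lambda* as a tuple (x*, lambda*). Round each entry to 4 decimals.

Form the Lagrangian:
  L(x, lambda) = (1/2) x^T Q x + c^T x + lambda^T (A x - b)
Stationarity (grad_x L = 0): Q x + c + A^T lambda = 0.
Primal feasibility: A x = b.

This gives the KKT block system:
  [ Q   A^T ] [ x     ]   [-c ]
  [ A    0  ] [ lambda ] = [ b ]

Solving the linear system:
  x*      = (-0.8661, -0.3305, 0.8034)
  lambda* = (0.6367, -3.0843)
  f(x*)   = 11.4265

x* = (-0.8661, -0.3305, 0.8034), lambda* = (0.6367, -3.0843)


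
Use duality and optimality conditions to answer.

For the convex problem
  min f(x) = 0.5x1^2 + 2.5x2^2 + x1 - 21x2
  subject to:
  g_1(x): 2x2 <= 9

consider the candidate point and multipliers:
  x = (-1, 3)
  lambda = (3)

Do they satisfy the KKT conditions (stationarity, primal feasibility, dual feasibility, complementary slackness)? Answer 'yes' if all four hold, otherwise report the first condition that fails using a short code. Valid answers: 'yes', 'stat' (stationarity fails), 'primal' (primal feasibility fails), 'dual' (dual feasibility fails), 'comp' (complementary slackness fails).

Gradient of f: grad f(x) = Q x + c = (0, -6)
Constraint values g_i(x) = a_i^T x - b_i:
  g_1((-1, 3)) = -3
Stationarity residual: grad f(x) + sum_i lambda_i a_i = (0, 0)
  -> stationarity OK
Primal feasibility (all g_i <= 0): OK
Dual feasibility (all lambda_i >= 0): OK
Complementary slackness (lambda_i * g_i(x) = 0 for all i): FAILS

Verdict: the first failing condition is complementary_slackness -> comp.

comp


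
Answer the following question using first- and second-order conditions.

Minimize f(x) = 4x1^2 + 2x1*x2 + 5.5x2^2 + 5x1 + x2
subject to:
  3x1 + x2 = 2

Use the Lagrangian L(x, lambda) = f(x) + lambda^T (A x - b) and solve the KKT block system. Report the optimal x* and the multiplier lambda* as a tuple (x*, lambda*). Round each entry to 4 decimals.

Form the Lagrangian:
  L(x, lambda) = (1/2) x^T Q x + c^T x + lambda^T (A x - b)
Stationarity (grad_x L = 0): Q x + c + A^T lambda = 0.
Primal feasibility: A x = b.

This gives the KKT block system:
  [ Q   A^T ] [ x     ]   [-c ]
  [ A    0  ] [ lambda ] = [ b ]

Solving the linear system:
  x*      = (0.6316, 0.1053)
  lambda* = (-3.4211)
  f(x*)   = 5.0526

x* = (0.6316, 0.1053), lambda* = (-3.4211)


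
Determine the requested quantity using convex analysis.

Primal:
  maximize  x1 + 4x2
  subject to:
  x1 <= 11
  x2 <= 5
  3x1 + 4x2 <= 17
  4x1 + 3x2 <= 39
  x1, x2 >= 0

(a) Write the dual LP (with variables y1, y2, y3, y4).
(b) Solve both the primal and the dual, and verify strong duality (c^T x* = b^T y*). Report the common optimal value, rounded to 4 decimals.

The standard primal-dual pair for 'max c^T x s.t. A x <= b, x >= 0' is:
  Dual:  min b^T y  s.t.  A^T y >= c,  y >= 0.

So the dual LP is:
  minimize  11y1 + 5y2 + 17y3 + 39y4
  subject to:
    y1 + 3y3 + 4y4 >= 1
    y2 + 4y3 + 3y4 >= 4
    y1, y2, y3, y4 >= 0

Solving the primal: x* = (0, 4.25).
  primal value c^T x* = 17.
Solving the dual: y* = (0, 0, 1, 0).
  dual value b^T y* = 17.
Strong duality: c^T x* = b^T y*. Confirmed.

17


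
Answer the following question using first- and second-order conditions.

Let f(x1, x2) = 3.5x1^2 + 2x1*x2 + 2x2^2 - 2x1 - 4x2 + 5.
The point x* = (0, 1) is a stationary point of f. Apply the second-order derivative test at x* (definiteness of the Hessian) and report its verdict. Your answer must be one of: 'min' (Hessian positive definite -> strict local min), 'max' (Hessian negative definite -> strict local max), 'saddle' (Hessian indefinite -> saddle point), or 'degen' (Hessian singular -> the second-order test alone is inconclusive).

Compute the Hessian H = grad^2 f:
  H = [[7, 2], [2, 4]]
Verify stationarity: grad f(x*) = H x* + g = (0, 0).
Eigenvalues of H: 3, 8.
Both eigenvalues > 0, so H is positive definite -> x* is a strict local min.

min


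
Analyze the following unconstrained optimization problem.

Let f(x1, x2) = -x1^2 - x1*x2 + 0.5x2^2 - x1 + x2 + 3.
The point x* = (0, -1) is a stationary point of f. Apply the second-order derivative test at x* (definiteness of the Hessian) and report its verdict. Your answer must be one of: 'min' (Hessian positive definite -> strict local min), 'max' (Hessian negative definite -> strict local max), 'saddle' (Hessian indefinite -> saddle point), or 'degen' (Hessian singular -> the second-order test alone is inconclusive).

Compute the Hessian H = grad^2 f:
  H = [[-2, -1], [-1, 1]]
Verify stationarity: grad f(x*) = H x* + g = (0, 0).
Eigenvalues of H: -2.3028, 1.3028.
Eigenvalues have mixed signs, so H is indefinite -> x* is a saddle point.

saddle


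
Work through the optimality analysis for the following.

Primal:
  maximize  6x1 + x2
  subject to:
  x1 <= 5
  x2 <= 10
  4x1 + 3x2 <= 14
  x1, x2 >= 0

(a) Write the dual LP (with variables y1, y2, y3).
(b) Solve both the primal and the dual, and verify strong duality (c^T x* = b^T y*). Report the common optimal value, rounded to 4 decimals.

The standard primal-dual pair for 'max c^T x s.t. A x <= b, x >= 0' is:
  Dual:  min b^T y  s.t.  A^T y >= c,  y >= 0.

So the dual LP is:
  minimize  5y1 + 10y2 + 14y3
  subject to:
    y1 + 4y3 >= 6
    y2 + 3y3 >= 1
    y1, y2, y3 >= 0

Solving the primal: x* = (3.5, 0).
  primal value c^T x* = 21.
Solving the dual: y* = (0, 0, 1.5).
  dual value b^T y* = 21.
Strong duality: c^T x* = b^T y*. Confirmed.

21


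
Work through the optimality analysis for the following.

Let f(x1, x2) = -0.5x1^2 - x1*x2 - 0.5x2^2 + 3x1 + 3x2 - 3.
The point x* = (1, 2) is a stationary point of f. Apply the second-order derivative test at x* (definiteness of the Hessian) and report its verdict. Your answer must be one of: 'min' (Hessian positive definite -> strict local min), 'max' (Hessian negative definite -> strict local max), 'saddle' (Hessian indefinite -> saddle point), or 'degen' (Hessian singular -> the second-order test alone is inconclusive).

Compute the Hessian H = grad^2 f:
  H = [[-1, -1], [-1, -1]]
Verify stationarity: grad f(x*) = H x* + g = (0, 0).
Eigenvalues of H: -2, 0.
H has a zero eigenvalue (singular; negative semidefinite but not definite), so H is neither positive definite, negative definite, nor indefinite. The second-order test alone is inconclusive -> degen.
(Indeed, f is constant along the null direction of H through x*, so x* is not a strict local extremum.)

degen


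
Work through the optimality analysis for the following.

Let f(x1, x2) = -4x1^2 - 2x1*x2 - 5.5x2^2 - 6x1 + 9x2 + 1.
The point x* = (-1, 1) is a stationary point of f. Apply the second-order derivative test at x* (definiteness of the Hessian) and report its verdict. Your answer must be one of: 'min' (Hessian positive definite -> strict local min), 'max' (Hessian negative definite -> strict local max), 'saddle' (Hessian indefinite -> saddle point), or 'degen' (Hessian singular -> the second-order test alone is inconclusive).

Compute the Hessian H = grad^2 f:
  H = [[-8, -2], [-2, -11]]
Verify stationarity: grad f(x*) = H x* + g = (0, 0).
Eigenvalues of H: -12, -7.
Both eigenvalues < 0, so H is negative definite -> x* is a strict local max.

max


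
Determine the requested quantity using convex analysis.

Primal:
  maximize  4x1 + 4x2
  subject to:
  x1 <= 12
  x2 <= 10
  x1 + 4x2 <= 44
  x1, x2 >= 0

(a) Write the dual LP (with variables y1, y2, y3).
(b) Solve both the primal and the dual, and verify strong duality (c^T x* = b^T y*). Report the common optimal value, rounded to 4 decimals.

The standard primal-dual pair for 'max c^T x s.t. A x <= b, x >= 0' is:
  Dual:  min b^T y  s.t.  A^T y >= c,  y >= 0.

So the dual LP is:
  minimize  12y1 + 10y2 + 44y3
  subject to:
    y1 + y3 >= 4
    y2 + 4y3 >= 4
    y1, y2, y3 >= 0

Solving the primal: x* = (12, 8).
  primal value c^T x* = 80.
Solving the dual: y* = (3, 0, 1).
  dual value b^T y* = 80.
Strong duality: c^T x* = b^T y*. Confirmed.

80


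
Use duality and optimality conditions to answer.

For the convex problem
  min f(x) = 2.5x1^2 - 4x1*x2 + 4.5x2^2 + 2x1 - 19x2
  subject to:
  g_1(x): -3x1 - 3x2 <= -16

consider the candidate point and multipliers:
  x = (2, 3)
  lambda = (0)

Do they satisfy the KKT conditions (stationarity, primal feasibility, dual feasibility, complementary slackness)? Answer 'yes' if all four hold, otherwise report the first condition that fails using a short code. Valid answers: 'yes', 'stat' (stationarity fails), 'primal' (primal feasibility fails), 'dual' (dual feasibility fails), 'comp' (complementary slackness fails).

Gradient of f: grad f(x) = Q x + c = (0, 0)
Constraint values g_i(x) = a_i^T x - b_i:
  g_1((2, 3)) = 1
Stationarity residual: grad f(x) + sum_i lambda_i a_i = (0, 0)
  -> stationarity OK
Primal feasibility (all g_i <= 0): FAILS
Dual feasibility (all lambda_i >= 0): OK
Complementary slackness (lambda_i * g_i(x) = 0 for all i): OK

Verdict: the first failing condition is primal_feasibility -> primal.

primal


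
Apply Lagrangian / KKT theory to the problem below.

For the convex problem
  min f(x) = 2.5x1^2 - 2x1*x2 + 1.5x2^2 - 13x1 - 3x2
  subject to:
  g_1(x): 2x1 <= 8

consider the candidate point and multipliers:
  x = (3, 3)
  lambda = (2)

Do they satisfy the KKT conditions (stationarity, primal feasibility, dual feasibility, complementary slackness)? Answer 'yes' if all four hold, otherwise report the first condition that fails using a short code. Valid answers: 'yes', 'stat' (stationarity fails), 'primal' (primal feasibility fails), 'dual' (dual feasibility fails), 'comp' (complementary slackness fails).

Gradient of f: grad f(x) = Q x + c = (-4, 0)
Constraint values g_i(x) = a_i^T x - b_i:
  g_1((3, 3)) = -2
Stationarity residual: grad f(x) + sum_i lambda_i a_i = (0, 0)
  -> stationarity OK
Primal feasibility (all g_i <= 0): OK
Dual feasibility (all lambda_i >= 0): OK
Complementary slackness (lambda_i * g_i(x) = 0 for all i): FAILS

Verdict: the first failing condition is complementary_slackness -> comp.

comp


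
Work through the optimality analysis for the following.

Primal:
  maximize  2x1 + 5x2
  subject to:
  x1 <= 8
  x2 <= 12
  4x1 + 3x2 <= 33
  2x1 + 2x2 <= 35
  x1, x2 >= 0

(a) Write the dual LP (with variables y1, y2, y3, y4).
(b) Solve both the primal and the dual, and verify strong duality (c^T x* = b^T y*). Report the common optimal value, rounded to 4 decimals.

The standard primal-dual pair for 'max c^T x s.t. A x <= b, x >= 0' is:
  Dual:  min b^T y  s.t.  A^T y >= c,  y >= 0.

So the dual LP is:
  minimize  8y1 + 12y2 + 33y3 + 35y4
  subject to:
    y1 + 4y3 + 2y4 >= 2
    y2 + 3y3 + 2y4 >= 5
    y1, y2, y3, y4 >= 0

Solving the primal: x* = (0, 11).
  primal value c^T x* = 55.
Solving the dual: y* = (0, 0, 1.6667, 0).
  dual value b^T y* = 55.
Strong duality: c^T x* = b^T y*. Confirmed.

55
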